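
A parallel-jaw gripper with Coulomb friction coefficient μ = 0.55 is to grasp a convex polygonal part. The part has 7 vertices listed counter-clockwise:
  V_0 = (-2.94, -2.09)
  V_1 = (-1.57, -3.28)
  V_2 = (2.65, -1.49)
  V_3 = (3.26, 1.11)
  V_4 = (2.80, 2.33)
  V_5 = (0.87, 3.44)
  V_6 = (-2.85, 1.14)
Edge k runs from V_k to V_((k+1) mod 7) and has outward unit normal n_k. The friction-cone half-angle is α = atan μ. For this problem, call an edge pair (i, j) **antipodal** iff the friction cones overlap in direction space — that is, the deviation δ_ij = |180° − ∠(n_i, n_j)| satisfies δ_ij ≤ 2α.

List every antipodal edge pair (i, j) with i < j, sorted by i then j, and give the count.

count = 7; pairs: (0,3), (0,4), (1,4), (1,5), (2,5), (2,6), (3,6)

α = atan 0.55 = 28.81°;  2α = 57.62°
n_0 = (-0.6558, -0.7550)
n_1 = (+0.3905, -0.9206)
n_2 = (+0.9736, -0.2284)
n_3 = (+0.9357, +0.3528)
n_4 = (+0.4986, +0.8669)
n_5 = (-0.5259, +0.8506)
n_6 = (-0.9996, +0.0279)
  (0,1): δ = 116.04°  ·
  (0,2): δ = 62.23°  ·
  (0,3): δ = 28.36°  ✓
  (0,4): δ = 11.07°  ✓
  (0,5): δ = 72.71°  ·
  (0,6): δ = 129.38°  ·
  (1,2): δ = 126.19°  ·
  (1,3): δ = 92.33°  ·
  (1,4): δ = 52.89°  ✓
  (1,5): δ = 8.74°  ✓
  (1,6): δ = 65.42°  ·
  (2,3): δ = 146.14°  ·
  (2,4): δ = 106.70°  ·
  (2,5): δ = 45.07°  ✓
  (2,6): δ = 11.61°  ✓
  (3,4): δ = 140.56°  ·
  (3,5): δ = 78.93°  ·
  (3,6): δ = 22.25°  ✓
  (4,5): δ = 118.37°  ·
  (4,6): δ = 61.69°  ·
  (5,6): δ = 123.32°  ·
antipodal pairs: 7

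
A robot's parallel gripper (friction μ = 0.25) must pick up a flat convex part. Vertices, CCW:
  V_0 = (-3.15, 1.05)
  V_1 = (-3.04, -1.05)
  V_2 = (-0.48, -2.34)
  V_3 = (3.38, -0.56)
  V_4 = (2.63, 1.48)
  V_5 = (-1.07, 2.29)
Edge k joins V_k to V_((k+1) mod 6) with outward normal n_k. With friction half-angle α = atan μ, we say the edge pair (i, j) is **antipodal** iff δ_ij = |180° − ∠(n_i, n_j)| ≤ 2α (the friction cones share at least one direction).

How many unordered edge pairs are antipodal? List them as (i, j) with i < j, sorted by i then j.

α = atan 0.25 = 14.04°;  2α = 28.07°
n_0 = (-0.9986, -0.0523)
n_1 = (-0.4500, -0.8930)
n_2 = (+0.4188, -0.9081)
n_3 = (+0.9386, +0.3451)
n_4 = (+0.2139, +0.9769)
n_5 = (-0.5121, +0.8589)
  (0,1): δ = 119.74°  ·
  (0,2): δ = 68.24°  ·
  (0,3): δ = 17.19°  ✓
  (0,4): δ = 74.65°  ·
  (0,5): δ = 117.80°  ·
  (1,2): δ = 128.50°  ·
  (1,3): δ = 43.07°  ·
  (1,4): δ = 14.40°  ✓
  (1,5): δ = 57.55°  ·
  (2,3): δ = 94.57°  ·
  (2,4): δ = 37.10°  ·
  (2,5): δ = 6.05°  ✓
  (3,4): δ = 122.53°  ·
  (3,5): δ = 79.38°  ·
  (4,5): δ = 136.85°  ·
antipodal pairs: 3

count = 3; pairs: (0,3), (1,4), (2,5)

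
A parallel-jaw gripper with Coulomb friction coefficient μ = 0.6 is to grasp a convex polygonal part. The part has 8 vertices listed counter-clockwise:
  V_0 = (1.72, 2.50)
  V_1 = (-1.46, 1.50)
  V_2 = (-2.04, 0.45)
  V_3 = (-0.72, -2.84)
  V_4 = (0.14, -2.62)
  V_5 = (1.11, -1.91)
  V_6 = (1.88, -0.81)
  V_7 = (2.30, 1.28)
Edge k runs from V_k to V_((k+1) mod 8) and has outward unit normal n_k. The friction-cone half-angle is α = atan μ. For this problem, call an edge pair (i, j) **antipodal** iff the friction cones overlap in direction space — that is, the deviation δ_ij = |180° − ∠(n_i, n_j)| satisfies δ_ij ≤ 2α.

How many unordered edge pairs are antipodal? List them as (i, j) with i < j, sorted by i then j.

α = atan 0.6 = 30.96°;  2α = 61.93°
n_0 = (-0.3000, +0.9539)
n_1 = (-0.8753, +0.4835)
n_2 = (-0.9281, -0.3724)
n_3 = (+0.2478, -0.9688)
n_4 = (+0.5906, -0.8069)
n_5 = (+0.8192, -0.5735)
n_6 = (+0.9804, -0.1970)
n_7 = (+0.9031, +0.4294)
  (0,1): δ = 136.37°  ·
  (0,2): δ = 85.60°  ·
  (0,3): δ = 3.11°  ✓
  (0,4): δ = 18.75°  ✓
  (0,5): δ = 37.55°  ✓
  (0,6): δ = 61.18°  ✓
  (0,7): δ = 97.97°  ·
  (1,2): δ = 129.22°  ·
  (1,3): δ = 46.74°  ✓
  (1,4): δ = 24.88°  ✓
  (1,5): δ = 6.08°  ✓
  (1,6): δ = 17.55°  ✓
  (1,7): δ = 54.34°  ✓
  (2,3): δ = 97.51°  ·
  (2,4): δ = 75.66°  ·
  (2,5): δ = 56.85°  ✓
  (2,6): δ = 33.22°  ✓
  (2,7): δ = 3.57°  ✓
  (3,4): δ = 158.15°  ·
  (3,5): δ = 139.34°  ·
  (3,6): δ = 115.71°  ·
  (3,7): δ = 78.92°  ·
  (4,5): δ = 161.19°  ·
  (4,6): δ = 137.57°  ·
  (4,7): δ = 100.78°  ·
  (5,6): δ = 156.37°  ·
  (5,7): δ = 119.58°  ·
  (6,7): δ = 143.21°  ·
antipodal pairs: 12

count = 12; pairs: (0,3), (0,4), (0,5), (0,6), (1,3), (1,4), (1,5), (1,6), (1,7), (2,5), (2,6), (2,7)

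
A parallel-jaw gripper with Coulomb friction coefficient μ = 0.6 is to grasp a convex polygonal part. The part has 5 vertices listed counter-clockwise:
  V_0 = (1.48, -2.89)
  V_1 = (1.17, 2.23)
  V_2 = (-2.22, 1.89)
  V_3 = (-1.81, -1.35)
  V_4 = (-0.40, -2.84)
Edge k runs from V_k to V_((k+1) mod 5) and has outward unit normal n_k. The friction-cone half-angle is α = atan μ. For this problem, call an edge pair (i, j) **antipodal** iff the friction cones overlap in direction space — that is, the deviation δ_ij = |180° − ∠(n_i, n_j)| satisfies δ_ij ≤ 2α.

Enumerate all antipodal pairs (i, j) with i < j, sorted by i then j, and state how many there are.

α = atan 0.6 = 30.96°;  2α = 61.93°
n_0 = (+0.9982, +0.0604)
n_1 = (-0.0998, +0.9950)
n_2 = (-0.9921, -0.1255)
n_3 = (-0.7263, -0.6873)
n_4 = (-0.0266, -0.9996)
  (0,1): δ = 87.74°  ·
  (0,2): δ = 3.75°  ✓
  (0,3): δ = 39.95°  ✓
  (0,4): δ = 85.01°  ·
  (1,2): δ = 88.52°  ·
  (1,3): δ = 52.31°  ✓
  (1,4): δ = 7.25°  ✓
  (2,3): δ = 143.79°  ·
  (2,4): δ = 98.74°  ·
  (3,4): δ = 134.94°  ·
antipodal pairs: 4

count = 4; pairs: (0,2), (0,3), (1,3), (1,4)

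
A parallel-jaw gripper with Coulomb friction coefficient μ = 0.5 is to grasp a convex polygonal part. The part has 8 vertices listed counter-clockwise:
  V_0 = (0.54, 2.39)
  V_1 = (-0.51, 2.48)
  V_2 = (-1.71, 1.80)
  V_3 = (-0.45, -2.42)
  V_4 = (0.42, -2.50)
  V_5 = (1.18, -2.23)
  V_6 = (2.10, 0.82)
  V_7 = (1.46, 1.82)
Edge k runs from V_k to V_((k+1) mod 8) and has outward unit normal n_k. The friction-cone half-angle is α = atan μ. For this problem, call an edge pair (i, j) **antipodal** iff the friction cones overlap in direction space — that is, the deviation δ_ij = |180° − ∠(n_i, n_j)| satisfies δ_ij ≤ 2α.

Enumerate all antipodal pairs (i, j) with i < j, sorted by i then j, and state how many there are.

α = atan 0.5 = 26.57°;  2α = 53.13°
n_0 = (+0.0854, +0.9963)
n_1 = (-0.4930, +0.8700)
n_2 = (-0.9582, -0.2861)
n_3 = (-0.0916, -0.9958)
n_4 = (+0.3348, -0.9423)
n_5 = (+0.9574, -0.2888)
n_6 = (+0.8423, +0.5391)
n_7 = (+0.5267, +0.8501)
  (0,1): δ = 145.56°  ·
  (0,2): δ = 68.48°  ·
  (0,3): δ = 0.35°  ✓
  (0,4): δ = 24.46°  ✓
  (0,5): δ = 78.11°  ·
  (0,6): δ = 127.52°  ·
  (0,7): δ = 153.12°  ·
  (1,2): δ = 102.91°  ·
  (1,3): δ = 34.79°  ✓
  (1,4): δ = 9.98°  ✓
  (1,5): δ = 43.68°  ✓
  (1,6): δ = 93.08°  ·
  (1,7): δ = 118.68°  ·
  (2,3): δ = 111.88°  ·
  (2,4): δ = 87.07°  ·
  (2,5): δ = 33.41°  ✓
  (2,6): δ = 15.99°  ✓
  (2,7): δ = 41.59°  ✓
  (3,4): δ = 155.19°  ·
  (3,5): δ = 101.53°  ·
  (3,6): δ = 52.13°  ✓
  (3,7): δ = 26.53°  ✓
  (4,5): δ = 126.34°  ·
  (4,6): δ = 76.94°  ·
  (4,7): δ = 51.34°  ✓
  (5,6): δ = 130.60°  ·
  (5,7): δ = 105.00°  ·
  (6,7): δ = 154.40°  ·
antipodal pairs: 11

count = 11; pairs: (0,3), (0,4), (1,3), (1,4), (1,5), (2,5), (2,6), (2,7), (3,6), (3,7), (4,7)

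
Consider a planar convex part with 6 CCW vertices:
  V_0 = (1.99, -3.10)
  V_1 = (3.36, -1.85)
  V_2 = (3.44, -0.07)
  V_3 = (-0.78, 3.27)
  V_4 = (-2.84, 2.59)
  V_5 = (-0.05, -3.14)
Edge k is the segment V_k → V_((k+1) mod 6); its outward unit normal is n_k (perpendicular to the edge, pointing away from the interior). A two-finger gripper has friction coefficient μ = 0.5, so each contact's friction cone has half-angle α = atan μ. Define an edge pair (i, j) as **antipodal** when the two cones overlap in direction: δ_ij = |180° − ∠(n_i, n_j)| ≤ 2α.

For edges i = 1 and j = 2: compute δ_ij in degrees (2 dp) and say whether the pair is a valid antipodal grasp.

δ = 125.79°, invalid

α = atan 0.5 = 26.57°;  2α = 53.13°
edge 1: e_1 = (+0.08, +1.78);  n_1 = (+0.9990, -0.0449)
edge 2: e_2 = (-4.22, +3.34);  n_2 = (+0.6206, +0.7841)
∠(n_1, n_2) = 54.21°
δ = |180° − 54.21°| = 125.79°
125.79° > 2α = 53.13°  →  invalid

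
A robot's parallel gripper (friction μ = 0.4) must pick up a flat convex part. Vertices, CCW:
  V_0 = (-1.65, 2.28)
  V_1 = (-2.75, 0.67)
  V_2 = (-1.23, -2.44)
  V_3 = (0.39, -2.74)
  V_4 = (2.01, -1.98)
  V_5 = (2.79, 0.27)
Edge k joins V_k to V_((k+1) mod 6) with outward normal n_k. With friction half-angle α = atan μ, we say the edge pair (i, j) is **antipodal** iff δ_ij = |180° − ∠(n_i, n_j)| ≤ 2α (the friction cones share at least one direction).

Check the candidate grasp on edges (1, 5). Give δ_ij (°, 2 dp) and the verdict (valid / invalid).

α = atan 0.4 = 21.80°;  2α = 43.60°
edge 1: e_1 = (+1.52, -3.11);  n_1 = (-0.8984, -0.4391)
edge 5: e_5 = (-4.44, +2.01);  n_5 = (+0.4124, +0.9110)
∠(n_1, n_5) = 140.40°
δ = |180° − 140.40°| = 39.60°
39.60° ≤ 2α = 43.60°  →  valid

δ = 39.60°, valid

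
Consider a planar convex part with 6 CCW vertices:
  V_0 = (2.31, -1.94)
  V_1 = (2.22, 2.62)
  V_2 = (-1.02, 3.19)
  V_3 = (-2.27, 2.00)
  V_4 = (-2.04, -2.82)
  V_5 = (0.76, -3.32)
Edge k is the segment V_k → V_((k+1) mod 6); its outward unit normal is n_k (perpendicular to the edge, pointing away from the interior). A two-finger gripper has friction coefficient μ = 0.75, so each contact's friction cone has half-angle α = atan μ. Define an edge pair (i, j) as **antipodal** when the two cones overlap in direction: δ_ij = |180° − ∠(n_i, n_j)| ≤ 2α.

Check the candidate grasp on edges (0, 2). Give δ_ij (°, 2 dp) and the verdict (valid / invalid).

δ = 47.54°, valid

α = atan 0.75 = 36.87°;  2α = 73.74°
edge 0: e_0 = (-0.09, +4.56);  n_0 = (+0.9998, +0.0197)
edge 2: e_2 = (-1.25, -1.19);  n_2 = (-0.6895, +0.7243)
∠(n_0, n_2) = 132.46°
δ = |180° − 132.46°| = 47.54°
47.54° ≤ 2α = 73.74°  →  valid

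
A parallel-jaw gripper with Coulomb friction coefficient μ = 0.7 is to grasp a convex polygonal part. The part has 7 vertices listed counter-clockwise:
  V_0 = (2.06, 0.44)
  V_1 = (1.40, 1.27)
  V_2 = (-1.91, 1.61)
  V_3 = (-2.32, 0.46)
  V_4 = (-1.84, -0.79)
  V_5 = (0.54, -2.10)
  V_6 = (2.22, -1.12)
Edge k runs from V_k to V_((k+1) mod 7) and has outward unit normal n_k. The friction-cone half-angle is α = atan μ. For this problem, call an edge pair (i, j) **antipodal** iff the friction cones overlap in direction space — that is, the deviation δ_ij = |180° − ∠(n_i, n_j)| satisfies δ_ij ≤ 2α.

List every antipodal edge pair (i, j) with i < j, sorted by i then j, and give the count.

α = atan 0.7 = 34.99°;  2α = 69.98°
n_0 = (+0.7827, +0.6224)
n_1 = (+0.1022, +0.9948)
n_2 = (-0.9419, +0.3358)
n_3 = (-0.9335, -0.3585)
n_4 = (-0.4822, -0.8761)
n_5 = (+0.5039, -0.8638)
n_6 = (+0.9948, +0.1020)
  (0,1): δ = 134.36°  ·
  (0,2): δ = 58.11°  ✓
  (0,3): δ = 17.48°  ✓
  (0,4): δ = 22.68°  ✓
  (0,5): δ = 81.77°  ·
  (0,6): δ = 147.36°  ·
  (1,2): δ = 103.76°  ·
  (1,3): δ = 63.13°  ✓
  (1,4): δ = 22.96°  ✓
  (1,5): δ = 36.12°  ✓
  (1,6): δ = 101.72°  ·
  (2,3): δ = 139.37°  ·
  (2,4): δ = 99.21°  ·
  (2,5): δ = 40.12°  ✓
  (2,6): δ = 25.48°  ✓
  (3,4): δ = 139.84°  ·
  (3,5): δ = 80.75°  ·
  (3,6): δ = 15.15°  ✓
  (4,5): δ = 120.91°  ·
  (4,6): δ = 55.31°  ✓
  (5,6): δ = 114.40°  ·
antipodal pairs: 10

count = 10; pairs: (0,2), (0,3), (0,4), (1,3), (1,4), (1,5), (2,5), (2,6), (3,6), (4,6)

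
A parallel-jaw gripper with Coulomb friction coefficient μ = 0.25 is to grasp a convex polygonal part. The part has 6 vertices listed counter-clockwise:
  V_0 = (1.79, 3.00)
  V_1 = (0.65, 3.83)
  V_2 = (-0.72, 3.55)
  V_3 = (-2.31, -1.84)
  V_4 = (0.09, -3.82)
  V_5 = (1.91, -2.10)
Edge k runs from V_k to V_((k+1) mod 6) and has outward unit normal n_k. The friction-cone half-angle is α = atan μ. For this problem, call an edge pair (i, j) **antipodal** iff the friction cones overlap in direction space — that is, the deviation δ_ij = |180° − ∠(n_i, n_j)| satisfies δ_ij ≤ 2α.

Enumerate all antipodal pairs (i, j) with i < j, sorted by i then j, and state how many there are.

count = 2; pairs: (0,3), (2,5)

α = atan 0.25 = 14.04°;  2α = 28.07°
n_0 = (+0.5886, +0.8084)
n_1 = (-0.2002, +0.9797)
n_2 = (-0.9591, +0.2829)
n_3 = (-0.6364, -0.7714)
n_4 = (+0.6869, -0.7268)
n_5 = (+0.9997, +0.0235)
  (0,1): δ = 132.39°  ·
  (0,2): δ = 70.38°  ·
  (0,3): δ = 3.47°  ✓
  (0,4): δ = 79.44°  ·
  (0,5): δ = 127.41°  ·
  (1,2): δ = 117.99°  ·
  (1,3): δ = 51.07°  ·
  (1,4): δ = 31.83°  ·
  (1,5): δ = 79.80°  ·
  (2,3): δ = 113.09°  ·
  (2,4): δ = 30.18°  ·
  (2,5): δ = 17.78°  ✓
  (3,4): δ = 97.10°  ·
  (3,5): δ = 49.13°  ·
  (4,5): δ = 132.03°  ·
antipodal pairs: 2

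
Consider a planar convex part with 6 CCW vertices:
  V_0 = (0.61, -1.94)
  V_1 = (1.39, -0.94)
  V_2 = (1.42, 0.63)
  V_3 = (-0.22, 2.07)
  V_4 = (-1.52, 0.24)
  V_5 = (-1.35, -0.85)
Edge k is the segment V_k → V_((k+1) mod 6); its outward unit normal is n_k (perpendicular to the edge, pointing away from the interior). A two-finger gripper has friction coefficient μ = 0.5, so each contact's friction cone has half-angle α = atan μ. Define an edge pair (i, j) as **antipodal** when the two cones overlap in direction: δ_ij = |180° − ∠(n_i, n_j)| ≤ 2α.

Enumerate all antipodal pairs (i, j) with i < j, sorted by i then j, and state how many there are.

count = 6; pairs: (0,3), (0,4), (1,3), (1,4), (2,4), (2,5)

α = atan 0.5 = 26.57°;  2α = 53.13°
n_0 = (+0.7885, -0.6150)
n_1 = (+0.9998, -0.0191)
n_2 = (+0.6598, +0.7514)
n_3 = (-0.8152, +0.5791)
n_4 = (-0.9881, -0.1541)
n_5 = (-0.4860, -0.8739)
  (0,1): δ = 143.14°  ·
  (0,2): δ = 93.33°  ·
  (0,3): δ = 2.56°  ✓
  (0,4): δ = 46.82°  ✓
  (0,5): δ = 98.87°  ·
  (1,2): δ = 130.19°  ·
  (1,3): δ = 34.29°  ✓
  (1,4): δ = 9.96°  ✓
  (1,5): δ = 62.02°  ·
  (2,3): δ = 84.10°  ·
  (2,4): δ = 39.85°  ✓
  (2,5): δ = 12.21°  ✓
  (3,4): δ = 135.75°  ·
  (3,5): δ = 83.69°  ·
  (4,5): δ = 127.94°  ·
antipodal pairs: 6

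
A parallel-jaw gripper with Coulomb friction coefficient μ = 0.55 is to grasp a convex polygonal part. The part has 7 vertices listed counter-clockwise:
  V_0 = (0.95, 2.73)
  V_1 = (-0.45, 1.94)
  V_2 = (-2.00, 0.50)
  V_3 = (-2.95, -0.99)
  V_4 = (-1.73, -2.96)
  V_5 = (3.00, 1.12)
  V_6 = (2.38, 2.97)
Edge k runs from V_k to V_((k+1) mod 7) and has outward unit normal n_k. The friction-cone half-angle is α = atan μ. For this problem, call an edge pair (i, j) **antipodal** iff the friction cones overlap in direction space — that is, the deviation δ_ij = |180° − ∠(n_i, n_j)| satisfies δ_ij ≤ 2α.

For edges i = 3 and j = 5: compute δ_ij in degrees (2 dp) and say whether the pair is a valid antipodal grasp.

α = atan 0.55 = 28.81°;  2α = 57.62°
edge 3: e_3 = (+1.22, -1.97);  n_3 = (-0.8502, -0.5265)
edge 5: e_5 = (-0.62, +1.85);  n_5 = (+0.9482, +0.3178)
∠(n_3, n_5) = 166.76°
δ = |180° − 166.76°| = 13.24°
13.24° ≤ 2α = 57.62°  →  valid

δ = 13.24°, valid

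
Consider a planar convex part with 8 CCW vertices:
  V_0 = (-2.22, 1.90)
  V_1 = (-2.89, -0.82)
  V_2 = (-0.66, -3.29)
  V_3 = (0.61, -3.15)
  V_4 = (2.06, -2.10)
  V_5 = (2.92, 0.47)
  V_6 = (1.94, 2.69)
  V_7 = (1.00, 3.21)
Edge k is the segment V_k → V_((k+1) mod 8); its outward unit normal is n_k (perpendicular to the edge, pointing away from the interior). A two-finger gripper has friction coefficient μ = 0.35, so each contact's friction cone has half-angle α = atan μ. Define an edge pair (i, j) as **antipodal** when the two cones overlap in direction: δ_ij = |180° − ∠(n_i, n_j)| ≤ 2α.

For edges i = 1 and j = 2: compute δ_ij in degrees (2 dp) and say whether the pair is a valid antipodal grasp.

α = atan 0.35 = 19.29°;  2α = 38.58°
edge 1: e_1 = (+2.23, -2.47);  n_1 = (-0.7422, -0.6701)
edge 2: e_2 = (+1.27, +0.14);  n_2 = (+0.1096, -0.9940)
∠(n_1, n_2) = 54.21°
δ = |180° − 54.21°| = 125.79°
125.79° > 2α = 38.58°  →  invalid

δ = 125.79°, invalid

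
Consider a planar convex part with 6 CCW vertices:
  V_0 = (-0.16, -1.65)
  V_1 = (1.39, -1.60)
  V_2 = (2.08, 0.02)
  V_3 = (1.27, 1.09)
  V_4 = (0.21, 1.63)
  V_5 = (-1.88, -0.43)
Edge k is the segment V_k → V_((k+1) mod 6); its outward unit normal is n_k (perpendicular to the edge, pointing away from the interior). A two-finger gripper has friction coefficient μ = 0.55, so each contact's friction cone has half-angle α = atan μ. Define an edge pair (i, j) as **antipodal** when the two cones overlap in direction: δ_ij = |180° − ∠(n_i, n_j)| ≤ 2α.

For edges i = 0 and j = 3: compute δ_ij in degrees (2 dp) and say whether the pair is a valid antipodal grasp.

α = atan 0.55 = 28.81°;  2α = 57.62°
edge 0: e_0 = (+1.55, +0.05);  n_0 = (+0.0322, -0.9995)
edge 3: e_3 = (-1.06, +0.54);  n_3 = (+0.4539, +0.8910)
∠(n_0, n_3) = 151.16°
δ = |180° − 151.16°| = 28.84°
28.84° ≤ 2α = 57.62°  →  valid

δ = 28.84°, valid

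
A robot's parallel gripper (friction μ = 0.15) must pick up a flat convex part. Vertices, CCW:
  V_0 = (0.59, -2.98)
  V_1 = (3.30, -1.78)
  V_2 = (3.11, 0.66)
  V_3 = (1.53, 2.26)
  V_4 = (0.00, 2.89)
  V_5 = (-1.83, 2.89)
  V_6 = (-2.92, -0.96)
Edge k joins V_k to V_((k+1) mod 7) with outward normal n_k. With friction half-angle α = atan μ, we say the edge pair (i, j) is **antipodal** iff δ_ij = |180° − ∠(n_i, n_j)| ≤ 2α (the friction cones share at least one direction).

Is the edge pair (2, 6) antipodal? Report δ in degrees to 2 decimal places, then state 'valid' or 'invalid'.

δ = 15.44°, valid

α = atan 0.15 = 8.53°;  2α = 17.06°
edge 2: e_2 = (-1.58, +1.60);  n_2 = (+0.7115, +0.7026)
edge 6: e_6 = (+3.51, -2.02);  n_6 = (-0.4988, -0.8667)
∠(n_2, n_6) = 164.56°
δ = |180° − 164.56°| = 15.44°
15.44° ≤ 2α = 17.06°  →  valid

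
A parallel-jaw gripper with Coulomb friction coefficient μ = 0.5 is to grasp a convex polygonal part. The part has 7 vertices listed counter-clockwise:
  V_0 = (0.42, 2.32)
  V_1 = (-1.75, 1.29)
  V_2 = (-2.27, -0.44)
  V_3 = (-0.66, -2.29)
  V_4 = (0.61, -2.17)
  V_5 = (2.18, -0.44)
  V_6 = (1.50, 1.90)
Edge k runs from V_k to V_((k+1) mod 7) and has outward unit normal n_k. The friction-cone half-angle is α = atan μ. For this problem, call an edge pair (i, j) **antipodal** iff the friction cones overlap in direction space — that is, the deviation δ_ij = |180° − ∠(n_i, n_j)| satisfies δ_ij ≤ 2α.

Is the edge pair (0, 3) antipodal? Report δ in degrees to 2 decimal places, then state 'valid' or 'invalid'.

δ = 19.99°, valid

α = atan 0.5 = 26.57°;  2α = 53.13°
edge 0: e_0 = (-2.17, -1.03);  n_0 = (-0.4288, +0.9034)
edge 3: e_3 = (+1.27, +0.12);  n_3 = (+0.0941, -0.9956)
∠(n_0, n_3) = 160.01°
δ = |180° − 160.01°| = 19.99°
19.99° ≤ 2α = 53.13°  →  valid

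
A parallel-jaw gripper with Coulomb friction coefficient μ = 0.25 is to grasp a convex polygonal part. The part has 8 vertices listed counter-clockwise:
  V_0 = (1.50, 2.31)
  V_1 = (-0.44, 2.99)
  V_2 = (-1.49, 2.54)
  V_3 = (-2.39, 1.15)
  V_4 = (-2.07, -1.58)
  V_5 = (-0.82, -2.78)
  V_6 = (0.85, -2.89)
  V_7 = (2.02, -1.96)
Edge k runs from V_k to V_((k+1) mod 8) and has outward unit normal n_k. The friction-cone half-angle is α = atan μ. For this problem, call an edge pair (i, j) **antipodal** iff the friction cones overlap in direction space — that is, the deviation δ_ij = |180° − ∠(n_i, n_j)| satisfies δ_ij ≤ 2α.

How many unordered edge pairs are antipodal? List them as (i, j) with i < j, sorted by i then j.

count = 6; pairs: (0,4), (0,5), (1,5), (1,6), (2,6), (3,7)

α = atan 0.25 = 14.04°;  2α = 28.07°
n_0 = (+0.3308, +0.9437)
n_1 = (-0.3939, +0.9191)
n_2 = (-0.8394, +0.5435)
n_3 = (-0.9932, -0.1164)
n_4 = (-0.6925, -0.7214)
n_5 = (-0.0657, -0.9978)
n_6 = (+0.6222, -0.7828)
n_7 = (+0.9927, +0.1209)
  (0,1): δ = 137.49°  ·
  (0,2): δ = 103.61°  ·
  (0,3): δ = 64.00°  ·
  (0,4): δ = 24.51°  ✓
  (0,5): δ = 15.55°  ✓
  (0,6): δ = 57.80°  ·
  (0,7): δ = 116.26°  ·
  (1,2): δ = 146.12°  ·
  (1,3): δ = 106.51°  ·
  (1,4): δ = 67.03°  ·
  (1,5): δ = 26.97°  ✓
  (1,6): δ = 15.28°  ✓
  (1,7): δ = 73.74°  ·
  (2,3): δ = 140.39°  ·
  (2,4): δ = 100.91°  ·
  (2,5): δ = 60.85°  ·
  (2,6): δ = 18.60°  ✓
  (2,7): δ = 39.87°  ·
  (3,4): δ = 140.52°  ·
  (3,5): δ = 100.45°  ·
  (3,6): δ = 58.21°  ·
  (3,7): δ = 0.26°  ✓
  (4,5): δ = 139.94°  ·
  (4,6): δ = 97.69°  ·
  (4,7): δ = 39.23°  ·
  (5,6): δ = 137.75°  ·
  (5,7): δ = 79.29°  ·
  (6,7): δ = 121.54°  ·
antipodal pairs: 6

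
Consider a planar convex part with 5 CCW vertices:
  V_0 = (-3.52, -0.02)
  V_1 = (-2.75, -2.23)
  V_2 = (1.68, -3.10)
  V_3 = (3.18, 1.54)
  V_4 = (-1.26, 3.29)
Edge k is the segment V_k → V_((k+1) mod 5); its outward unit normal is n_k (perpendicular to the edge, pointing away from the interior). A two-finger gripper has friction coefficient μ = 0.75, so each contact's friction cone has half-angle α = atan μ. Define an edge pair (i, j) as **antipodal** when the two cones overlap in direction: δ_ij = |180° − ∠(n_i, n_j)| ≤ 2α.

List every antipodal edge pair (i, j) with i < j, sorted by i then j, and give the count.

count = 5; pairs: (0,2), (0,3), (1,3), (1,4), (2,4)

α = atan 0.75 = 36.87°;  2α = 73.74°
n_0 = (-0.9443, -0.3290)
n_1 = (-0.1927, -0.9813)
n_2 = (+0.9515, -0.3076)
n_3 = (+0.3667, +0.9303)
n_4 = (-0.8259, +0.5639)
  (0,1): δ = 120.32°  ·
  (0,2): δ = 37.12°  ✓
  (0,3): δ = 49.28°  ✓
  (0,4): δ = 126.47°  ·
  (1,2): δ = 96.80°  ·
  (1,3): δ = 10.40°  ✓
  (1,4): δ = 66.79°  ✓
  (2,3): δ = 93.60°  ·
  (2,4): δ = 16.41°  ✓
  (3,4): δ = 102.81°  ·
antipodal pairs: 5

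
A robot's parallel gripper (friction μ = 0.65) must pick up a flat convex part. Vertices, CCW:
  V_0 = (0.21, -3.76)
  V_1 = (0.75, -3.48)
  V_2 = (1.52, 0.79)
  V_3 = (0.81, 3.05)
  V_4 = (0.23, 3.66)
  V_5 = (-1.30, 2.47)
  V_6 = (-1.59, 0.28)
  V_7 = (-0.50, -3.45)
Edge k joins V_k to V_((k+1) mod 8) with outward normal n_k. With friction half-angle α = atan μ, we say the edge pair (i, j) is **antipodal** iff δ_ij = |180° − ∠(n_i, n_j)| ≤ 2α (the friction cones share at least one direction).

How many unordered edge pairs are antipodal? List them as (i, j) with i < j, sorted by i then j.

α = atan 0.65 = 33.02°;  2α = 66.05°
n_0 = (+0.4603, -0.8878)
n_1 = (+0.9841, -0.1775)
n_2 = (+0.9540, +0.2997)
n_3 = (+0.7247, +0.6891)
n_4 = (-0.6139, +0.7894)
n_5 = (-0.9913, +0.1313)
n_6 = (-0.9599, -0.2805)
n_7 = (-0.4001, -0.9165)
  (0,1): δ = 127.63°  ·
  (0,2): δ = 99.97°  ·
  (0,3): δ = 73.85°  ·
  (0,4): δ = 10.47°  ✓
  (0,5): δ = 55.05°  ✓
  (0,6): δ = 78.88°  ·
  (0,7): δ = 129.01°  ·
  (1,2): δ = 152.34°  ·
  (1,3): δ = 126.22°  ·
  (1,4): δ = 41.90°  ✓
  (1,5): δ = 2.68°  ✓
  (1,6): δ = 26.51°  ✓
  (1,7): δ = 76.64°  ·
  (2,3): δ = 153.88°  ·
  (2,4): δ = 69.57°  ·
  (2,5): δ = 24.98°  ✓
  (2,6): δ = 1.15°  ✓
  (2,7): δ = 48.97°  ✓
  (3,4): δ = 95.68°  ·
  (3,5): δ = 51.10°  ✓
  (3,6): δ = 27.27°  ✓
  (3,7): δ = 22.86°  ✓
  (4,5): δ = 135.42°  ·
  (4,6): δ = 111.59°  ·
  (4,7): δ = 61.46°  ✓
  (5,6): δ = 156.17°  ·
  (5,7): δ = 106.04°  ·
  (6,7): δ = 129.88°  ·
antipodal pairs: 12

count = 12; pairs: (0,4), (0,5), (1,4), (1,5), (1,6), (2,5), (2,6), (2,7), (3,5), (3,6), (3,7), (4,7)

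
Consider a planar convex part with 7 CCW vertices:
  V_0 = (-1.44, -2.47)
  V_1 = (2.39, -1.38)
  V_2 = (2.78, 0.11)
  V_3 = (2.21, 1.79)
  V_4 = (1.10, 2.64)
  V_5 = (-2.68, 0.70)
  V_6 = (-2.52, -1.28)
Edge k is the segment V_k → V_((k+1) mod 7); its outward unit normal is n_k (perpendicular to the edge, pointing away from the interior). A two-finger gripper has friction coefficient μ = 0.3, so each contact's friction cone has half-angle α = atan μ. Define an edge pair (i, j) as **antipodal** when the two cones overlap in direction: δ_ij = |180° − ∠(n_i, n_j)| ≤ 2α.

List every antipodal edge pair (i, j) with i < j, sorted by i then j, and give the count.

α = atan 0.3 = 16.70°;  2α = 33.40°
n_0 = (+0.2737, -0.9618)
n_1 = (+0.9674, -0.2532)
n_2 = (+0.9470, +0.3213)
n_3 = (+0.6080, +0.7940)
n_4 = (-0.4566, +0.8897)
n_5 = (-0.9968, -0.0805)
n_6 = (-0.7405, -0.6721)
  (0,1): δ = 120.55°  ·
  (0,2): δ = 87.14°  ·
  (0,3): δ = 53.33°  ·
  (0,4): δ = 11.28°  ✓
  (0,5): δ = 78.73°  ·
  (0,6): δ = 116.34°  ·
  (1,2): δ = 146.59°  ·
  (1,3): δ = 112.78°  ·
  (1,4): δ = 48.16°  ·
  (1,5): δ = 19.29°  ✓
  (1,6): δ = 56.89°  ·
  (2,3): δ = 146.18°  ·
  (2,4): δ = 81.57°  ·
  (2,5): δ = 14.12°  ✓
  (2,6): δ = 23.48°  ✓
  (3,4): δ = 115.39°  ·
  (3,5): δ = 47.94°  ·
  (3,6): δ = 10.33°  ✓
  (4,5): δ = 112.55°  ·
  (4,6): δ = 74.94°  ·
  (5,6): δ = 142.39°  ·
antipodal pairs: 5

count = 5; pairs: (0,4), (1,5), (2,5), (2,6), (3,6)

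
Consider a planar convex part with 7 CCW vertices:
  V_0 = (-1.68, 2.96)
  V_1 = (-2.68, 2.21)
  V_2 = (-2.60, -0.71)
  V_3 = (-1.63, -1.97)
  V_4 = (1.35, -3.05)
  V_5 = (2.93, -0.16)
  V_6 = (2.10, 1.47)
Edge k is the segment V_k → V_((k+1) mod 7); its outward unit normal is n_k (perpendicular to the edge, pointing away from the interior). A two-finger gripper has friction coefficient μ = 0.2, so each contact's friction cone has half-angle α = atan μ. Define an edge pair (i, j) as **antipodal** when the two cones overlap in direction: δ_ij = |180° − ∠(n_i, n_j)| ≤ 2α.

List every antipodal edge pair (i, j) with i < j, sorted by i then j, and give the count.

α = atan 0.2 = 11.31°;  2α = 22.62°
n_0 = (-0.6000, +0.8000)
n_1 = (-0.9996, -0.0274)
n_2 = (-0.7924, -0.6100)
n_3 = (-0.3407, -0.9402)
n_4 = (+0.8774, -0.4797)
n_5 = (+0.8911, +0.4538)
n_6 = (+0.3667, +0.9303)
  (0,1): δ = 125.30°  ·
  (0,2): δ = 89.28°  ·
  (0,3): δ = 56.79°  ·
  (0,4): δ = 24.46°  ·
  (0,5): δ = 80.12°  ·
  (0,6): δ = 121.62°  ·
  (1,2): δ = 143.98°  ·
  (1,3): δ = 111.49°  ·
  (1,4): δ = 30.24°  ·
  (1,5): δ = 25.42°  ·
  (1,6): δ = 66.92°  ·
  (2,3): δ = 147.51°  ·
  (2,4): δ = 66.26°  ·
  (2,5): δ = 10.61°  ✓
  (2,6): δ = 30.90°  ·
  (3,4): δ = 98.74°  ·
  (3,5): δ = 43.09°  ·
  (3,6): δ = 1.59°  ✓
  (4,5): δ = 124.35°  ·
  (4,6): δ = 82.85°  ·
  (5,6): δ = 138.50°  ·
antipodal pairs: 2

count = 2; pairs: (2,5), (3,6)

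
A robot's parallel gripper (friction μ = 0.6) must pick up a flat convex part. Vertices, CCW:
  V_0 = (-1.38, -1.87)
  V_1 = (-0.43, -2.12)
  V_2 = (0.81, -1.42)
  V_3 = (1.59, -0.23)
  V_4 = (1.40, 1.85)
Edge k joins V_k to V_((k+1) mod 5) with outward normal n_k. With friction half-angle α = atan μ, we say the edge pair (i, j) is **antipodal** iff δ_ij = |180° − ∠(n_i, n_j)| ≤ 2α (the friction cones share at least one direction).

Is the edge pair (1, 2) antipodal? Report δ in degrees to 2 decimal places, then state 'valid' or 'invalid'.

α = atan 0.6 = 30.96°;  2α = 61.93°
edge 1: e_1 = (+1.24, +0.70);  n_1 = (+0.4916, -0.8708)
edge 2: e_2 = (+0.78, +1.19);  n_2 = (+0.8364, -0.5482)
∠(n_1, n_2) = 27.31°
δ = |180° − 27.31°| = 152.69°
152.69° > 2α = 61.93°  →  invalid

δ = 152.69°, invalid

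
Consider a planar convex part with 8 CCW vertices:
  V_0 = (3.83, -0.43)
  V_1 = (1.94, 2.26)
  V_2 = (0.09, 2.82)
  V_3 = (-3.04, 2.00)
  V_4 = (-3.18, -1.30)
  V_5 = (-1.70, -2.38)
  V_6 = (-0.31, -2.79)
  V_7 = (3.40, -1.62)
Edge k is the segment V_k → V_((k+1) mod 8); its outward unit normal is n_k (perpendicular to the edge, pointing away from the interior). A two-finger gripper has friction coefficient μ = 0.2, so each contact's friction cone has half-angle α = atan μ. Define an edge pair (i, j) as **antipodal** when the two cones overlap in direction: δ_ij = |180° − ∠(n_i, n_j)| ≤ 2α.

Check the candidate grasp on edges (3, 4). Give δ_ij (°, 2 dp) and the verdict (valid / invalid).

δ = 123.69°, invalid

α = atan 0.2 = 11.31°;  2α = 22.62°
edge 3: e_3 = (-0.14, -3.30);  n_3 = (-0.9991, +0.0424)
edge 4: e_4 = (+1.48, -1.08);  n_4 = (-0.5895, -0.8078)
∠(n_3, n_4) = 56.31°
δ = |180° − 56.31°| = 123.69°
123.69° > 2α = 22.62°  →  invalid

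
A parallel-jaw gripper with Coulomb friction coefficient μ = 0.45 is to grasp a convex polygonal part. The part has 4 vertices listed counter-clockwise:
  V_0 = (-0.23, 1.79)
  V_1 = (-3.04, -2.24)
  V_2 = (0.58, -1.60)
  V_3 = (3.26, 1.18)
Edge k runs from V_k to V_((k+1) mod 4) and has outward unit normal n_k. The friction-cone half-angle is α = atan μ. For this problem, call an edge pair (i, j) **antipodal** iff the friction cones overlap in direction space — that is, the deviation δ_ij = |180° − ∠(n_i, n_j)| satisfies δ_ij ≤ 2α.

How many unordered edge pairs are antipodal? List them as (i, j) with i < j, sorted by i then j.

count = 3; pairs: (0,1), (0,2), (1,3)

α = atan 0.45 = 24.23°;  2α = 48.46°
n_0 = (-0.8203, +0.5720)
n_1 = (+0.1741, -0.9847)
n_2 = (+0.7199, -0.6940)
n_3 = (+0.1722, +0.9851)
  (0,1): δ = 45.09°  ✓
  (0,2): δ = 9.06°  ✓
  (0,3): δ = 114.97°  ·
  (1,2): δ = 143.98°  ·
  (1,3): δ = 19.94°  ✓
  (2,3): δ = 55.96°  ·
antipodal pairs: 3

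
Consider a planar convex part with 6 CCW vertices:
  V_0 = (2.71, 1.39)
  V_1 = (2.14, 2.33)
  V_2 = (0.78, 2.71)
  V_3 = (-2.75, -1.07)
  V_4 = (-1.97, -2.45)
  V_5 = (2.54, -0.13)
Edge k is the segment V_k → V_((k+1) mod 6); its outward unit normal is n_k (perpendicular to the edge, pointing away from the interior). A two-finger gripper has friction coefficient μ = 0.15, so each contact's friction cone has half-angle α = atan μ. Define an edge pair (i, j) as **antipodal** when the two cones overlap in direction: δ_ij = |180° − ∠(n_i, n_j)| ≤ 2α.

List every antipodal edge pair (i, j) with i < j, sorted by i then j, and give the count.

α = atan 0.15 = 8.53°;  2α = 17.06°
n_0 = (+0.8551, +0.5185)
n_1 = (+0.2691, +0.9631)
n_2 = (-0.7309, +0.6825)
n_3 = (-0.8706, -0.4921)
n_4 = (+0.4574, -0.8892)
n_5 = (+0.9938, -0.1111)
  (0,1): δ = 136.84°  ·
  (0,2): δ = 74.27°  ·
  (0,3): δ = 1.76°  ✓
  (0,4): δ = 85.99°  ·
  (0,5): δ = 142.39°  ·
  (1,2): δ = 117.43°  ·
  (1,3): δ = 44.91°  ·
  (1,4): δ = 42.83°  ·
  (1,5): δ = 99.23°  ·
  (2,3): δ = 107.48°  ·
  (2,4): δ = 19.74°  ·
  (2,5): δ = 36.66°  ·
  (3,4): δ = 92.25°  ·
  (3,5): δ = 35.86°  ·
  (4,5): δ = 123.60°  ·
antipodal pairs: 1

count = 1; pairs: (0,3)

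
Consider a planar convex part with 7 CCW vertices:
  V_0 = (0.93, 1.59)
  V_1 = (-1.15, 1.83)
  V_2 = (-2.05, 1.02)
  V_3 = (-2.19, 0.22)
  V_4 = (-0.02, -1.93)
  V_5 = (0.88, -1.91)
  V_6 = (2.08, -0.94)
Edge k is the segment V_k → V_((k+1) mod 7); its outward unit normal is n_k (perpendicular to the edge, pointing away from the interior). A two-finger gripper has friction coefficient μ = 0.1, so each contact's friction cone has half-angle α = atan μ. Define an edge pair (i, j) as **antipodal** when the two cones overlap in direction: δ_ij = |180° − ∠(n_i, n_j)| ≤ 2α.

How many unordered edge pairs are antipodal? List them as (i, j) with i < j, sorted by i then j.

count = 2; pairs: (0,4), (1,5)

α = atan 0.1 = 5.71°;  2α = 11.42°
n_0 = (+0.1146, +0.9934)
n_1 = (-0.6690, +0.7433)
n_2 = (-0.9850, +0.1724)
n_3 = (-0.7038, -0.7104)
n_4 = (+0.0222, -0.9998)
n_5 = (+0.6286, -0.7777)
n_6 = (+0.9104, +0.4138)
  (0,1): δ = 131.43°  ·
  (0,2): δ = 93.34°  ·
  (0,3): δ = 38.15°  ·
  (0,4): δ = 7.85°  ✓
  (0,5): δ = 45.53°  ·
  (0,6): δ = 121.03°  ·
  (1,2): δ = 141.91°  ·
  (1,3): δ = 86.72°  ·
  (1,4): δ = 40.71°  ·
  (1,5): δ = 3.04°  ✓
  (1,6): δ = 72.46°  ·
  (2,3): δ = 124.81°  ·
  (2,4): δ = 78.80°  ·
  (2,5): δ = 41.12°  ·
  (2,6): δ = 34.37°  ·
  (3,4): δ = 133.99°  ·
  (3,5): δ = 96.32°  ·
  (3,6): δ = 20.82°  ·
  (4,5): δ = 142.32°  ·
  (4,6): δ = 66.83°  ·
  (5,6): δ = 104.51°  ·
antipodal pairs: 2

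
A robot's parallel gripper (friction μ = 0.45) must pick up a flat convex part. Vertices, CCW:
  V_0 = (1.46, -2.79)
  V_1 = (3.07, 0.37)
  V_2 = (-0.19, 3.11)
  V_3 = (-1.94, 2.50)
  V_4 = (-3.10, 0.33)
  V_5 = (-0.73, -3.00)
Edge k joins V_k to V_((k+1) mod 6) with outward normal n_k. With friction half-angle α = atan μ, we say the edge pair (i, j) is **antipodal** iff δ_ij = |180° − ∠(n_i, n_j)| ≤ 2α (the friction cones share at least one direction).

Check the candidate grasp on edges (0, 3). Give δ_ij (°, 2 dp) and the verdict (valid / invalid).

α = atan 0.45 = 24.23°;  2α = 48.46°
edge 0: e_0 = (+1.61, +3.16);  n_0 = (+0.8910, -0.4540)
edge 3: e_3 = (-1.16, -2.17);  n_3 = (-0.8819, +0.4714)
∠(n_0, n_3) = 178.87°
δ = |180° − 178.87°| = 1.13°
1.13° ≤ 2α = 48.46°  →  valid

δ = 1.13°, valid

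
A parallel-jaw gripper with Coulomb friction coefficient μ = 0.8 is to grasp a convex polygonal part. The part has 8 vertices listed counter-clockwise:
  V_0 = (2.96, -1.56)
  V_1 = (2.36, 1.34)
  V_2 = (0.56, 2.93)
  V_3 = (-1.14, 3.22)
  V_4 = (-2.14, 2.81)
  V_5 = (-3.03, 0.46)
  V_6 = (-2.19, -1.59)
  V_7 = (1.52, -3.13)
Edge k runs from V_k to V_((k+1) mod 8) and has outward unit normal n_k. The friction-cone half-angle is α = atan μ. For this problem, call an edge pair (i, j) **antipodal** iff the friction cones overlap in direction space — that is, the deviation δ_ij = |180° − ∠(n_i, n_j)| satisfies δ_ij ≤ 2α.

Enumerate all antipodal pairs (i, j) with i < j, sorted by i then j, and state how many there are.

α = atan 0.8 = 38.66°;  2α = 77.32°
n_0 = (+0.9793, +0.2026)
n_1 = (+0.6620, +0.7495)
n_2 = (+0.1682, +0.9858)
n_3 = (-0.3794, +0.9253)
n_4 = (-0.9352, +0.3542)
n_5 = (-0.9253, -0.3792)
n_6 = (-0.3834, -0.9236)
n_7 = (+0.7370, -0.6759)
  (0,1): δ = 143.14°  ·
  (0,2): δ = 111.37°  ·
  (0,3): δ = 79.40°  ·
  (0,4): δ = 32.43°  ✓
  (0,5): δ = 10.59°  ✓
  (0,6): δ = 55.77°  ✓
  (0,7): δ = 125.78°  ·
  (1,2): δ = 148.23°  ·
  (1,3): δ = 116.25°  ·
  (1,4): δ = 69.29°  ✓
  (1,5): δ = 26.26°  ✓
  (1,6): δ = 18.91°  ✓
  (1,7): δ = 88.93°  ·
  (2,3): δ = 148.03°  ·
  (2,4): δ = 101.06°  ·
  (2,5): δ = 58.04°  ✓
  (2,6): δ = 12.86°  ✓
  (2,7): δ = 57.15°  ✓
  (3,4): δ = 133.04°  ·
  (3,5): δ = 90.01°  ·
  (3,6): δ = 44.84°  ✓
  (3,7): δ = 25.18°  ✓
  (4,5): δ = 136.98°  ·
  (4,6): δ = 91.80°  ·
  (4,7): δ = 21.78°  ✓
  (5,6): δ = 134.82°  ·
  (5,7): δ = 64.81°  ✓
  (6,7): δ = 109.98°  ·
antipodal pairs: 13

count = 13; pairs: (0,4), (0,5), (0,6), (1,4), (1,5), (1,6), (2,5), (2,6), (2,7), (3,6), (3,7), (4,7), (5,7)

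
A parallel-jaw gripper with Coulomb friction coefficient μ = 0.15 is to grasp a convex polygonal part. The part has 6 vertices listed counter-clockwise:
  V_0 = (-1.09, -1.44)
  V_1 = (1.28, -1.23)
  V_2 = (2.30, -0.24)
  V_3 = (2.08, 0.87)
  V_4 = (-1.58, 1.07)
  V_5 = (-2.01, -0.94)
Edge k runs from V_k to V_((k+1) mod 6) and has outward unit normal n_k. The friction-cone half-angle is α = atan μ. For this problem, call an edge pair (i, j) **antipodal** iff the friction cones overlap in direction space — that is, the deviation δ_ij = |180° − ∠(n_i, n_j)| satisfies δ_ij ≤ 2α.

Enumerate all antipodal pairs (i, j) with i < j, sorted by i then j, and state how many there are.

α = atan 0.15 = 8.53°;  2α = 17.06°
n_0 = (+0.0883, -0.9961)
n_1 = (+0.6965, -0.7176)
n_2 = (+0.9809, +0.1944)
n_3 = (+0.0546, +0.9985)
n_4 = (-0.9779, +0.2092)
n_5 = (-0.4775, -0.8786)
  (0,1): δ = 140.92°  ·
  (0,2): δ = 83.85°  ·
  (0,3): δ = 8.19°  ✓
  (0,4): δ = 72.86°  ·
  (0,5): δ = 146.41°  ·
  (1,2): δ = 122.93°  ·
  (1,3): δ = 47.27°  ·
  (1,4): δ = 33.78°  ·
  (1,5): δ = 107.33°  ·
  (2,3): δ = 104.34°  ·
  (2,4): δ = 23.29°  ·
  (2,5): δ = 50.27°  ·
  (3,4): δ = 98.95°  ·
  (3,5): δ = 25.40°  ·
  (4,5): δ = 106.45°  ·
antipodal pairs: 1

count = 1; pairs: (0,3)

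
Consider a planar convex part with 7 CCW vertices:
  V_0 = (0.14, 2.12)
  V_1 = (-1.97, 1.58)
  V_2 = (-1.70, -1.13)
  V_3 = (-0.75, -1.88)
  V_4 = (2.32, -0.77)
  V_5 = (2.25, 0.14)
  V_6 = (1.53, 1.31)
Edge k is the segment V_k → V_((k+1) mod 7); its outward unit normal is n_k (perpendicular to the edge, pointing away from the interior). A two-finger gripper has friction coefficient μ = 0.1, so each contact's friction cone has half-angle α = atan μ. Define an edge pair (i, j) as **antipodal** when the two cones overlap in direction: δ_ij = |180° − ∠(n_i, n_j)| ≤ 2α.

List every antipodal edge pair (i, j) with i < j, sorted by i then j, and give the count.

α = atan 0.1 = 5.71°;  2α = 11.42°
n_0 = (-0.2479, +0.9688)
n_1 = (-0.9951, -0.0991)
n_2 = (-0.6196, -0.7849)
n_3 = (+0.3400, -0.9404)
n_4 = (+0.9971, +0.0767)
n_5 = (+0.8517, +0.5241)
n_6 = (+0.5035, +0.8640)
  (0,1): δ = 98.67°  ·
  (0,2): δ = 52.65°  ·
  (0,3): δ = 5.52°  ✓
  (0,4): δ = 80.04°  ·
  (0,5): δ = 107.25°  ·
  (0,6): δ = 135.41°  ·
  (1,2): δ = 133.98°  ·
  (1,3): δ = 75.81°  ·
  (1,4): δ = 1.29°  ✓
  (1,5): δ = 25.92°  ·
  (1,6): δ = 54.08°  ·
  (2,3): δ = 121.83°  ·
  (2,4): δ = 47.31°  ·
  (2,5): δ = 20.10°  ·
  (2,6): δ = 8.06°  ✓
  (3,4): δ = 105.48°  ·
  (3,5): δ = 78.27°  ·
  (3,6): δ = 50.11°  ·
  (4,5): δ = 152.79°  ·
  (4,6): δ = 124.63°  ·
  (5,6): δ = 151.84°  ·
antipodal pairs: 3

count = 3; pairs: (0,3), (1,4), (2,6)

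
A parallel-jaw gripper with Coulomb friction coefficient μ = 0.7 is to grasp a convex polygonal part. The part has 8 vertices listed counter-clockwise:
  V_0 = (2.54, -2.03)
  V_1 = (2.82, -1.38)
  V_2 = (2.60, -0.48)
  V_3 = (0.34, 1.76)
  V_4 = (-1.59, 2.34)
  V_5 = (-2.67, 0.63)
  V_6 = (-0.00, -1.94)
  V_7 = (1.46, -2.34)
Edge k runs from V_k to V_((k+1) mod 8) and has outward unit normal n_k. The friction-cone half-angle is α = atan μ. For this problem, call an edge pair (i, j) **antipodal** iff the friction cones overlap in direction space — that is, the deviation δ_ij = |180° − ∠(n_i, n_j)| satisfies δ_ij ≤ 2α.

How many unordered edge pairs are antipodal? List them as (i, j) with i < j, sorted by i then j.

count = 12; pairs: (0,4), (0,5), (1,4), (1,5), (1,6), (2,5), (2,6), (2,7), (3,5), (3,6), (3,7), (4,7)

α = atan 0.7 = 34.99°;  2α = 69.98°
n_0 = (+0.9184, -0.3956)
n_1 = (+0.9714, +0.2375)
n_2 = (+0.7040, +0.7102)
n_3 = (+0.2878, +0.9577)
n_4 = (-0.8455, +0.5340)
n_5 = (-0.6935, -0.7205)
n_6 = (-0.2642, -0.9645)
n_7 = (+0.2759, -0.9612)
  (0,1): δ = 142.96°  ·
  (0,2): δ = 111.44°  ·
  (0,3): δ = 83.42°  ·
  (0,4): δ = 8.97°  ✓
  (0,5): δ = 69.40°  ✓
  (0,6): δ = 97.98°  ·
  (0,7): δ = 129.32°  ·
  (1,2): δ = 148.48°  ·
  (1,3): δ = 120.46°  ·
  (1,4): δ = 46.01°  ✓
  (1,5): δ = 32.36°  ✓
  (1,6): δ = 60.94°  ✓
  (1,7): δ = 92.28°  ·
  (2,3): δ = 151.98°  ·
  (2,4): δ = 77.53°  ·
  (2,5): δ = 0.84°  ✓
  (2,6): δ = 29.42°  ✓
  (2,7): δ = 60.76°  ✓
  (3,4): δ = 105.55°  ·
  (3,5): δ = 27.18°  ✓
  (3,6): δ = 1.40°  ✓
  (3,7): δ = 32.74°  ✓
  (4,5): δ = 101.63°  ·
  (4,6): δ = 73.05°  ·
  (4,7): δ = 41.71°  ✓
  (5,6): δ = 151.41°  ·
  (5,7): δ = 120.08°  ·
  (6,7): δ = 148.66°  ·
antipodal pairs: 12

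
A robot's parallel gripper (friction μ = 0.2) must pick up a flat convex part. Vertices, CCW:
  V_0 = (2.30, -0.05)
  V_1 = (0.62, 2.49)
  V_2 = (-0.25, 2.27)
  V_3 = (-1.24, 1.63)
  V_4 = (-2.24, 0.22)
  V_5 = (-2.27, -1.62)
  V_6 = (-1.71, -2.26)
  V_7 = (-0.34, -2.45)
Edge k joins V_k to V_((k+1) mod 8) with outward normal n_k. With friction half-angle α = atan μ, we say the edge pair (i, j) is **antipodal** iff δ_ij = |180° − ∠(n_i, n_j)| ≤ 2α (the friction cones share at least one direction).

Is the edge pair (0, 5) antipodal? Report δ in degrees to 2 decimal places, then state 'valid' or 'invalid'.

δ = 7.70°, valid

α = atan 0.2 = 11.31°;  2α = 22.62°
edge 0: e_0 = (-1.68, +2.54);  n_0 = (+0.8341, +0.5517)
edge 5: e_5 = (+0.56, -0.64);  n_5 = (-0.7526, -0.6585)
∠(n_0, n_5) = 172.30°
δ = |180° − 172.30°| = 7.70°
7.70° ≤ 2α = 22.62°  →  valid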